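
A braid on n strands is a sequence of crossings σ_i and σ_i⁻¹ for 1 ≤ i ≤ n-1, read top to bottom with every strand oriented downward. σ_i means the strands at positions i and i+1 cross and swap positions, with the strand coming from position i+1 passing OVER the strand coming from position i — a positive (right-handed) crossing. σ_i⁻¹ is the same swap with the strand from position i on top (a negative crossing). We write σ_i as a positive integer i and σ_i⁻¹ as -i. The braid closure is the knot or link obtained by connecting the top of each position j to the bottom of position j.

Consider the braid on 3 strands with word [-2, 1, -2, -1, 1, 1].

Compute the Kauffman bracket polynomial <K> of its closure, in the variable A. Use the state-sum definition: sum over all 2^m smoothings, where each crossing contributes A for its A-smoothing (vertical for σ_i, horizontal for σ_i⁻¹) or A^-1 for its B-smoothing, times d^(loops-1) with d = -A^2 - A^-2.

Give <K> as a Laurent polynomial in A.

First cancel adjacent σ_i σ_i⁻¹ pairs (Reidemeister II — same braid, same closure): s2^-1 s1 s2^-1 s1^-1 s1 s1 → s2^-1 s1 s2^-1 s1.
Braid: s2^-1 s1 s2^-1 s1 on 3 strands, 4 crossings.
Writhe w = (#positive) - (#negative) = 2 - 2 = 0.
State-sum expansion of <K>. There are 2^4 = 16 states.
Each crossing splits two ways (0=vertical, 1=horizontal). The state's weight is A^(#A-smoothings - #B-smoothings) * d^(loops - 1).
  state 0000: A-exp=+0, loops=3, term = A^0 * d^2
  state 0001: A-exp=-2, loops=2, term = A^-2 * d^1
  state 0010: A-exp=+2, loops=2, term = A^2 * d^1
  state 0011: A-exp=+0, loops=1, term = A^0 * d^0
  state 0100: A-exp=-2, loops=2, term = A^-2 * d^1
  state 0101: A-exp=-4, loops=3, term = A^-4 * d^2
  state 0110: A-exp=+0, loops=1, term = A^0 * d^0
  state 0111: A-exp=-2, loops=2, term = A^-2 * d^1
  state 1000: A-exp=+2, loops=2, term = A^2 * d^1
  state 1001: A-exp=+0, loops=1, term = A^0 * d^0
  state 1010: A-exp=+4, loops=3, term = A^4 * d^2
  state 1011: A-exp=+2, loops=2, term = A^2 * d^1
  state 1100: A-exp=+0, loops=1, term = A^0 * d^0
  state 1101: A-exp=-2, loops=2, term = A^-2 * d^1
  state 1110: A-exp=+2, loops=2, term = A^2 * d^1
  state 1111: A-exp=+0, loops=1, term = A^0 * d^0
Collect the terms by A-exponent (count of states per loop number):
Powers of d = -A^2 - A^-2: d^2 = A^4 + 2 + A^-4.
  A^4 * (d^2) = A^8 + 2*A^4 + 1
  A^2 * (4*d) = -4*A^4 - 4
  A^0 * (5 + d^2) = A^4 + 7 + A^-4
  A^-2 * (4*d) = -4 - 4*A^-4
  A^-4 * (d^2) = 1 + 2*A^-4 + A^-8
Summing the groups: <K> = A^8 - A^4 + 1 - A^-4 + A^-8

Answer: A^8 - A^4 + 1 - A^-4 + A^-8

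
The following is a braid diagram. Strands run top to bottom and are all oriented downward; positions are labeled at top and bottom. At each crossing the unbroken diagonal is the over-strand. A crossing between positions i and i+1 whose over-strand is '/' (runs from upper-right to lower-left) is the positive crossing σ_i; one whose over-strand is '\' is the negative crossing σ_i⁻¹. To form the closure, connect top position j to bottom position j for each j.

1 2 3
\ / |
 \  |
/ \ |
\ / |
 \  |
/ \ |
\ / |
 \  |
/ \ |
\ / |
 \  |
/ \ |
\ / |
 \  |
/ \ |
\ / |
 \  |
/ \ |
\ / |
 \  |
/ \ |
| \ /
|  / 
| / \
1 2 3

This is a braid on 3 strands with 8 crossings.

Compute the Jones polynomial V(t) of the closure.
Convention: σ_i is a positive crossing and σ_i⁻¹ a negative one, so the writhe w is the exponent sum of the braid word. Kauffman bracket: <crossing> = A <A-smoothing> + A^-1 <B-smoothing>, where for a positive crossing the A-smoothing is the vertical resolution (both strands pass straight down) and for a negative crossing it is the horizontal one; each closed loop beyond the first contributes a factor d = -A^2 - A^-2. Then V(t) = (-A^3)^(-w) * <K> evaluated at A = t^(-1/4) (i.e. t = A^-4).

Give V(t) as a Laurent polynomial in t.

t^-3 + t^-5 - t^-6 + t^-7 - t^-8 + t^-9 - t^-10

Derivation:
Reading the diagram top to bottom ('/'-over between positions i,i+1 = s_i, '\'-over = s_i^-1): braid word = s1^-1 s1^-1 s1^-1 s1^-1 s1^-1 s1^-1 s1^-1 s2.
The presented braid s1^-1 s1^-1 s1^-1 s1^-1 s1^-1 s1^-1 s1^-1 s2 on 3 strands reduces by inverse Markov moves (closure unchanged at each step):
  Destabilize: the word has the form β·s2 where s2 occurs only as the final letter (β ∈ B_2); drop it and the last strand → 2 strands.
Reduced to β = s1^-1 s1^-1 s1^-1 s1^-1 s1^-1 s1^-1 s1^-1 on 2 strands, 7 crossings.
Compute on β:
Braid: s1^-1 s1^-1 s1^-1 s1^-1 s1^-1 s1^-1 s1^-1 on 2 strands, 7 crossings.
Writhe w = (#positive) - (#negative) = 0 - 7 = -7.
State-sum expansion of <K>. There are 2^7 = 128 states.
For each crossing: s=0 is the vertical smoothing, s=1 horizontal. Crossing k contributes A^(sign_k * (1 - 2*s_k)); loop factor d = -A^2 - A^-2.
Tabulate the states by total A-exponent and number of loops L (A-exp: L × count):
  A^7: L=7 ×1
  A^5: L=6 ×7
  A^3: L=5 ×21
  A^1: L=4 ×35
  A^-1: L=3 ×35
  A^-3: L=2 ×21
  A^-5: L=1 ×7
  A^-7: L=2 ×1
Each group contributes A^e * Σ count * d^(L-1):
Powers of d = -A^2 - A^-2: d^2 = A^4 + 2 + A^-4; d^3 = -A^6 - 3*A^2 - 3*A^-2 - A^-6; d^4 = A^8 + 4*A^4 + 6 + 4*A^-4 + A^-8; d^5 = -A^10 - 5*A^6 - 10*A^2 - 10*A^-2 - 5*A^-6 - A^-10; d^6 = A^12 + 6*A^8 + 15*A^4 + 20 + 15*A^-4 + 6*A^-8 + A^-12.
  A^7 * (d^6) = A^19 + 6*A^15 + 15*A^11 + 20*A^7 + 15*A^3 + 6*A^-1 + A^-5
  A^5 * (7*d^5) = -7*A^15 - 35*A^11 - 70*A^7 - 70*A^3 - 35*A^-1 - 7*A^-5
  A^3 * (21*d^4) = 21*A^11 + 84*A^7 + 126*A^3 + 84*A^-1 + 21*A^-5
  A^1 * (35*d^3) = -35*A^7 - 105*A^3 - 105*A^-1 - 35*A^-5
  A^-1 * (35*d^2) = 35*A^3 + 70*A^-1 + 35*A^-5
  A^-3 * (21*d) = -21*A^-1 - 21*A^-5
  A^-5 * (7) = 7*A^-5
  A^-7 * (d) = -A^-5 - A^-9
Summing the groups: <K> = A^19 - A^15 + A^11 - A^7 + A^3 - A^-1 - A^-9
Normalise by the writhe: (-A^3)^(-w) = (-A^3)^(7) = -A^21, so f(A) = -A^21 * <K> = -A^40 + A^36 - A^32 + A^28 - A^24 + A^20 + A^12.
Substitute A = t^(-1/4), i.e. A^e → t^(-e/4): V(t) = t^-3 + t^-5 - t^-6 + t^-7 - t^-8 + t^-9 - t^-10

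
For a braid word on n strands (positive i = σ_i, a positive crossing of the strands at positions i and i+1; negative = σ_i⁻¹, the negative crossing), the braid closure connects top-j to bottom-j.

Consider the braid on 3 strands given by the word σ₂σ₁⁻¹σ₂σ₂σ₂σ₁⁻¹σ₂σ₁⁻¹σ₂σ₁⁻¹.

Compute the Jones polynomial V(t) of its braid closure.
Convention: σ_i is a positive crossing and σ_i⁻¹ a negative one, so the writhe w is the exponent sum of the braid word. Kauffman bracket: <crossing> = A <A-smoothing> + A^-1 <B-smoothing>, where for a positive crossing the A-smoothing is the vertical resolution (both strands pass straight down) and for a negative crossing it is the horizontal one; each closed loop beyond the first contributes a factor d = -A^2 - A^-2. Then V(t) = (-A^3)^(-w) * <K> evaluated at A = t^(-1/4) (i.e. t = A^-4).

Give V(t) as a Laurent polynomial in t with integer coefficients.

Braid: s2 s1^-1 s2 s2 s2 s1^-1 s2 s1^-1 s2 s1^-1 on 3 strands, 10 crossings.
Writhe w = (#positive) - (#negative) = 6 - 4 = 2.
State-sum expansion of <K>. There are 2^10 = 1024 states.
Smooth each crossing (0=||, 1=⌣⌢); contribution A^(Σ sign_k(1-2s_k)) * d^(L-1).
Tabulate the states by total A-exponent and number of loops L (A-exp: L × count):
  A^10: L=5 ×1
  A^8: L=4 ×10
  A^6: L=3 ×42, L=5 ×3
  A^4: L=2 ×90, L=4 ×29, L=6 ×1
  A^2: L=1 ×87, L=3 ×110, L=5 ×13
  A^0: L=2 ×179, L=4 ×71, L=6 ×2
  A^-2: L=3 ×187, L=5 ×23
  A^-4: L=4 ×117, L=6 ×3
  A^-6: L=5 ×45
  A^-8: L=6 ×10
  A^-10: L=7 ×1
Each group contributes A^e * Σ count * d^(L-1):
Powers of d = -A^2 - A^-2: d^2 = A^4 + 2 + A^-4; d^3 = -A^6 - 3*A^2 - 3*A^-2 - A^-6; d^4 = A^8 + 4*A^4 + 6 + 4*A^-4 + A^-8; d^5 = -A^10 - 5*A^6 - 10*A^2 - 10*A^-2 - 5*A^-6 - A^-10; d^6 = A^12 + 6*A^8 + 15*A^4 + 20 + 15*A^-4 + 6*A^-8 + A^-12.
  A^10 * (d^4) = A^18 + 4*A^14 + 6*A^10 + 4*A^6 + A^2
  A^8 * (10*d^3) = -10*A^14 - 30*A^10 - 30*A^6 - 10*A^2
  A^6 * (42*d^2 + 3*d^4) = 3*A^14 + 54*A^10 + 102*A^6 + 54*A^2 + 3*A^-2
  A^4 * (90*d + 29*d^3 + d^5) = -A^14 - 34*A^10 - 187*A^6 - 187*A^2 - 34*A^-2 - A^-6
  A^2 * (87 + 110*d^2 + 13*d^4) = 13*A^10 + 162*A^6 + 385*A^2 + 162*A^-2 + 13*A^-6
  A^0 * (179*d + 71*d^3 + 2*d^5) = -2*A^10 - 81*A^6 - 412*A^2 - 412*A^-2 - 81*A^-6 - 2*A^-10
  A^-2 * (187*d^2 + 23*d^4) = 23*A^6 + 279*A^2 + 512*A^-2 + 279*A^-6 + 23*A^-10
  A^-4 * (117*d^3 + 3*d^5) = -3*A^6 - 132*A^2 - 381*A^-2 - 381*A^-6 - 132*A^-10 - 3*A^-14
  A^-6 * (45*d^4) = 45*A^2 + 180*A^-2 + 270*A^-6 + 180*A^-10 + 45*A^-14
  A^-8 * (10*d^5) = -10*A^2 - 50*A^-2 - 100*A^-6 - 100*A^-10 - 50*A^-14 - 10*A^-18
  A^-10 * (d^6) = A^2 + 6*A^-2 + 15*A^-6 + 20*A^-10 + 15*A^-14 + 6*A^-18 + A^-22
Summing the groups: <K> = A^18 - 4*A^14 + 7*A^10 - 10*A^6 + 14*A^2 - 14*A^-2 + 14*A^-6 - 11*A^-10 + 7*A^-14 - 4*A^-18 + A^-22
Normalise by the writhe: (-A^3)^(-w) = (-A^3)^(-2) = A^-6, so f(A) = A^-6 * <K> = A^12 - 4*A^8 + 7*A^4 - 10 + 14*A^-4 - 14*A^-8 + 14*A^-12 - 11*A^-16 + 7*A^-20 - 4*A^-24 + A^-28.
Substitute A = t^(-1/4), i.e. A^e → t^(-e/4): V(t) = t^7 - 4*t^6 + 7*t^5 - 11*t^4 + 14*t^3 - 14*t^2 + 14*t - 10 + 7*t^-1 - 4*t^-2 + t^-3

Answer: t^7 - 4*t^6 + 7*t^5 - 11*t^4 + 14*t^3 - 14*t^2 + 14*t - 10 + 7*t^-1 - 4*t^-2 + t^-3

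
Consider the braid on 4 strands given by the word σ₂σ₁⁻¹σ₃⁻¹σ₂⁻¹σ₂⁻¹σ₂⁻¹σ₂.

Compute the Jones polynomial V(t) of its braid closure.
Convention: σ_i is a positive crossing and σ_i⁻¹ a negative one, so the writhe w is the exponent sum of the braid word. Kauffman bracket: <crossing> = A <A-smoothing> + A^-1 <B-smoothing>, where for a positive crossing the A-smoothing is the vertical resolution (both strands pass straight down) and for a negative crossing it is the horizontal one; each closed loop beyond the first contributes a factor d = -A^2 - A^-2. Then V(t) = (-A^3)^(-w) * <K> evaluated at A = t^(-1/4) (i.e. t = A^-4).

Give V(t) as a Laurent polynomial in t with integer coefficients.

1

Derivation:
First cancel adjacent σ_i σ_i⁻¹ pairs (Reidemeister II — same braid, same closure): s2 s1^-1 s3^-1 s2^-1 s2^-1 s2^-1 s2 → s2 s1^-1 s3^-1 s2^-1 s2^-1.
Braid: s2 s1^-1 s3^-1 s2^-1 s2^-1 on 4 strands, 5 crossings.
Writhe w = (#positive) - (#negative) = 1 - 4 = -3.
Computing the Kauffman bracket via state sum. There are 2^5 = 32 states.
For each crossing: s=0 is the vertical smoothing, s=1 horizontal. Crossing k contributes A^(sign_k * (1 - 2*s_k)); loop factor d = -A^2 - A^-2.
  state 00000: A-exp=-3, loops=4, term = A^-3 * d^3
  state 00001: A-exp=-1, loops=3, term = A^-1 * d^2
  state 00010: A-exp=-1, loops=3, term = A^-1 * d^2
  state 00011: A-exp=+1, loops=4, term = A^1 * d^3
  state 00100: A-exp=-1, loops=3, term = A^-1 * d^2
  state 00101: A-exp=+1, loops=2, term = A^1 * d^1
  state 00110: A-exp=+1, loops=2, term = A^1 * d^1
  state 00111: A-exp=+3, loops=3, term = A^3 * d^2
  state 01000: A-exp=-1, loops=3, term = A^-1 * d^2
  state 01001: A-exp=+1, loops=2, term = A^1 * d^1
  state 01010: A-exp=+1, loops=2, term = A^1 * d^1
  state 01011: A-exp=+3, loops=3, term = A^3 * d^2
  state 01100: A-exp=+1, loops=2, term = A^1 * d^1
  state 01101: A-exp=+3, loops=1, term = A^3 * d^0
  state 01110: A-exp=+3, loops=1, term = A^3 * d^0
  state 01111: A-exp=+5, loops=2, term = A^5 * d^1
  state 10000: A-exp=-5, loops=3, term = A^-5 * d^2
  state 10001: A-exp=-3, loops=4, term = A^-3 * d^3
  state 10010: A-exp=-3, loops=4, term = A^-3 * d^3
  state 10011: A-exp=-1, loops=5, term = A^-1 * d^4
  state 10100: A-exp=-3, loops=2, term = A^-3 * d^1
  state 10101: A-exp=-1, loops=3, term = A^-1 * d^2
  state 10110: A-exp=-1, loops=3, term = A^-1 * d^2
  state 10111: A-exp=+1, loops=4, term = A^1 * d^3
  state 11000: A-exp=-3, loops=2, term = A^-3 * d^1
  state 11001: A-exp=-1, loops=3, term = A^-1 * d^2
  state 11010: A-exp=-1, loops=3, term = A^-1 * d^2
  state 11011: A-exp=+1, loops=4, term = A^1 * d^3
  state 11100: A-exp=-1, loops=1, term = A^-1 * d^0
  state 11101: A-exp=+1, loops=2, term = A^1 * d^1
  state 11110: A-exp=+1, loops=2, term = A^1 * d^1
  state 11111: A-exp=+3, loops=3, term = A^3 * d^2
Collect the terms by A-exponent (count of states per loop number):
Powers of d = -A^2 - A^-2: d^2 = A^4 + 2 + A^-4; d^3 = -A^6 - 3*A^2 - 3*A^-2 - A^-6; d^4 = A^8 + 4*A^4 + 6 + 4*A^-4 + A^-8.
  A^5 * (d) = -A^7 - A^3
  A^3 * (2 + 3*d^2) = 3*A^7 + 8*A^3 + 3*A^-1
  A^1 * (7*d + 3*d^3) = -3*A^7 - 16*A^3 - 16*A^-1 - 3*A^-5
  A^-1 * (1 + 8*d^2 + d^4) = A^7 + 12*A^3 + 23*A^-1 + 12*A^-5 + A^-9
  A^-3 * (2*d + 3*d^3) = -3*A^3 - 11*A^-1 - 11*A^-5 - 3*A^-9
  A^-5 * (d^2) = A^-1 + 2*A^-5 + A^-9
Summing the groups: <K> = -A^-9
Normalise by the writhe: (-A^3)^(-w) = (-A^3)^(3) = -A^9, so f(A) = -A^9 * <K> = 1.
Substitute A = t^(-1/4), i.e. A^e → t^(-e/4): V(t) = 1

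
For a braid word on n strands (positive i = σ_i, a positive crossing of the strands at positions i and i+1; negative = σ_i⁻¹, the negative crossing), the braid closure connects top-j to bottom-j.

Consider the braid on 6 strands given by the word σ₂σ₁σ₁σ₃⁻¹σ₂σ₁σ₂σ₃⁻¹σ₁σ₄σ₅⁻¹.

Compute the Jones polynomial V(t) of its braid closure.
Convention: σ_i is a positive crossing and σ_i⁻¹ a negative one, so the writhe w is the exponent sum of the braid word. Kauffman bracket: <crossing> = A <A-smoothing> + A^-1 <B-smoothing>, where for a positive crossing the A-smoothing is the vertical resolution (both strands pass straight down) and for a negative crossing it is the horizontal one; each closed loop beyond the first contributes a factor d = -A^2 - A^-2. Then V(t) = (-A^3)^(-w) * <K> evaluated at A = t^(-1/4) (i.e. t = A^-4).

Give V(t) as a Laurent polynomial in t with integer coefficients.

The presented braid s2 s1 s1 s3^-1 s2 s1 s2 s3^-1 s1 s4 s5^-1 on 6 strands reduces by inverse Markov moves (closure unchanged at each step):
  Destabilize: the word has the form β·s5^-1 where s5^-1 occurs only as the final letter (β ∈ B_5); drop it and the last strand → 5 strands.
  Destabilize: the word has the form β·s4 where s4 occurs only as the final letter (β ∈ B_4); drop it and the last strand → 4 strands.
Reduced to β = s2 s1 s1 s3^-1 s2 s1 s2 s3^-1 s1 on 4 strands, 9 crossings.
Compute on β:
Braid: s2 s1 s1 s3^-1 s2 s1 s2 s3^-1 s1 on 4 strands, 9 crossings.
Writhe w = (#positive) - (#negative) = 7 - 2 = 5.
Computing the Kauffman bracket via state sum. There are 2^9 = 512 states.
Smooth each crossing (0=||, 1=⌣⌢); contribution A^(Σ sign_k(1-2s_k)) * d^(L-1).
Tabulate the states by total A-exponent and number of loops L (A-exp: L × count):
  A^9: L=4 ×1
  A^7: L=3 ×9
  A^5: L=2 ×28, L=4 ×8
  A^3: L=1 ×32, L=3 ×48, L=5 ×4
  A^1: L=2 ×91, L=4 ×34, L=6 ×1
  A^-1: L=1 ×23, L=3 ×92, L=5 ×11
  A^-3: L=2 ×43, L=4 ×40, L=6 ×1
  A^-5: L=1 ×4, L=3 ×26, L=5 ×6
  A^-7: L=2 ×4, L=4 ×5
  A^-9: L=3 ×1
Each group contributes A^e * Σ count * d^(L-1):
Powers of d = -A^2 - A^-2: d^2 = A^4 + 2 + A^-4; d^3 = -A^6 - 3*A^2 - 3*A^-2 - A^-6; d^4 = A^8 + 4*A^4 + 6 + 4*A^-4 + A^-8; d^5 = -A^10 - 5*A^6 - 10*A^2 - 10*A^-2 - 5*A^-6 - A^-10.
  A^9 * (d^3) = -A^15 - 3*A^11 - 3*A^7 - A^3
  A^7 * (9*d^2) = 9*A^11 + 18*A^7 + 9*A^3
  A^5 * (28*d + 8*d^3) = -8*A^11 - 52*A^7 - 52*A^3 - 8*A^-1
  A^3 * (32 + 48*d^2 + 4*d^4) = 4*A^11 + 64*A^7 + 152*A^3 + 64*A^-1 + 4*A^-5
  A^1 * (91*d + 34*d^3 + d^5) = -A^11 - 39*A^7 - 203*A^3 - 203*A^-1 - 39*A^-5 - A^-9
  A^-1 * (23 + 92*d^2 + 11*d^4) = 11*A^7 + 136*A^3 + 273*A^-1 + 136*A^-5 + 11*A^-9
  A^-3 * (43*d + 40*d^3 + d^5) = -A^7 - 45*A^3 - 173*A^-1 - 173*A^-5 - 45*A^-9 - A^-13
  A^-5 * (4 + 26*d^2 + 6*d^4) = 6*A^3 + 50*A^-1 + 92*A^-5 + 50*A^-9 + 6*A^-13
  A^-7 * (4*d + 5*d^3) = -5*A^-1 - 19*A^-5 - 19*A^-9 - 5*A^-13
  A^-9 * (d^2) = A^-5 + 2*A^-9 + A^-13
Summing the groups: <K> = -A^15 + A^11 - 2*A^7 + 2*A^3 - 2*A^-1 + 2*A^-5 - 2*A^-9 + A^-13
Normalise by the writhe: (-A^3)^(-w) = (-A^3)^(-5) = -A^-15, so f(A) = -A^-15 * <K> = 1 - A^-4 + 2*A^-8 - 2*A^-12 + 2*A^-16 - 2*A^-20 + 2*A^-24 - A^-28.
Substitute A = t^(-1/4), i.e. A^e → t^(-e/4): V(t) = -t^7 + 2*t^6 - 2*t^5 + 2*t^4 - 2*t^3 + 2*t^2 - t + 1

Answer: -t^7 + 2*t^6 - 2*t^5 + 2*t^4 - 2*t^3 + 2*t^2 - t + 1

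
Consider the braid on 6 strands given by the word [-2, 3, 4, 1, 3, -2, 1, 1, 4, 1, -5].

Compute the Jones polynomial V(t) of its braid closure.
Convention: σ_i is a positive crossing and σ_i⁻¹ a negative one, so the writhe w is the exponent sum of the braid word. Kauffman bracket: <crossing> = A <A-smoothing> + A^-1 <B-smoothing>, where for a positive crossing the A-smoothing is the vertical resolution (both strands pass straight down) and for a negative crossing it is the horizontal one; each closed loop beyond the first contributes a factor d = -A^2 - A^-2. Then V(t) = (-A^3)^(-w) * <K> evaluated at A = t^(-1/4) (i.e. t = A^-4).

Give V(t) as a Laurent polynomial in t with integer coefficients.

The presented braid s2^-1 s3 s4 s1 s3 s2^-1 s1 s1 s4 s1 s5^-1 on 6 strands reduces by inverse Markov moves (closure unchanged at each step):
  Destabilize: the word has the form β·s5^-1 where s5^-1 occurs only as the final letter (β ∈ B_5); drop it and the last strand → 5 strands.
Reduced to β = s2^-1 s3 s4 s1 s3 s2^-1 s1 s1 s4 s1 on 5 strands, 10 crossings.
Compute on β:
Braid: s2^-1 s3 s4 s1 s3 s2^-1 s1 s1 s4 s1 on 5 strands, 10 crossings.
Writhe w = (#positive) - (#negative) = 8 - 2 = 6.
State-sum expansion of <K>. There are 2^10 = 1024 states.
Each crossing splits two ways (0=vertical, 1=horizontal). The state's weight is A^(#A-smoothings - #B-smoothings) * d^(loops - 1).
Tabulate the states by total A-exponent and number of loops L (A-exp: L × count):
  A^10: L=5 ×1
  A^8: L=4 ×10
  A^6: L=3 ×39, L=5 ×6
  A^4: L=2 ×68, L=4 ×51, L=6 ×1
  A^2: L=1 ×44, L=3 ×139, L=5 ×27
  A^0: L=2 ×126, L=4 ×118, L=6 ×8
  A^-2: L=1 ×11, L=3 ×140, L=5 ×58, L=7 ×1
  A^-4: L=2 ×19, L=4 ×85, L=6 ×16
  A^-6: L=3 ×15, L=5 ×28, L=7 ×2
  A^-8: L=4 ×6, L=6 ×4
  A^-10: L=5 ×1
Each group contributes A^e * Σ count * d^(L-1):
Powers of d = -A^2 - A^-2: d^2 = A^4 + 2 + A^-4; d^3 = -A^6 - 3*A^2 - 3*A^-2 - A^-6; d^4 = A^8 + 4*A^4 + 6 + 4*A^-4 + A^-8; d^5 = -A^10 - 5*A^6 - 10*A^2 - 10*A^-2 - 5*A^-6 - A^-10; d^6 = A^12 + 6*A^8 + 15*A^4 + 20 + 15*A^-4 + 6*A^-8 + A^-12.
  A^10 * (d^4) = A^18 + 4*A^14 + 6*A^10 + 4*A^6 + A^2
  A^8 * (10*d^3) = -10*A^14 - 30*A^10 - 30*A^6 - 10*A^2
  A^6 * (39*d^2 + 6*d^4) = 6*A^14 + 63*A^10 + 114*A^6 + 63*A^2 + 6*A^-2
  A^4 * (68*d + 51*d^3 + d^5) = -A^14 - 56*A^10 - 231*A^6 - 231*A^2 - 56*A^-2 - A^-6
  A^2 * (44 + 139*d^2 + 27*d^4) = 27*A^10 + 247*A^6 + 484*A^2 + 247*A^-2 + 27*A^-6
  A^0 * (126*d + 118*d^3 + 8*d^5) = -8*A^10 - 158*A^6 - 560*A^2 - 560*A^-2 - 158*A^-6 - 8*A^-10
  A^-2 * (11 + 140*d^2 + 58*d^4 + d^6) = A^10 + 64*A^6 + 387*A^2 + 659*A^-2 + 387*A^-6 + 64*A^-10 + A^-14
  A^-4 * (19*d + 85*d^3 + 16*d^5) = -16*A^6 - 165*A^2 - 434*A^-2 - 434*A^-6 - 165*A^-10 - 16*A^-14
  A^-6 * (15*d^2 + 28*d^4 + 2*d^6) = 2*A^6 + 40*A^2 + 157*A^-2 + 238*A^-6 + 157*A^-10 + 40*A^-14 + 2*A^-18
  A^-8 * (6*d^3 + 4*d^5) = -4*A^2 - 26*A^-2 - 58*A^-6 - 58*A^-10 - 26*A^-14 - 4*A^-18
  A^-10 * (d^4) = A^-2 + 4*A^-6 + 6*A^-10 + 4*A^-14 + A^-18
Summing the groups: <K> = A^18 - A^14 + 3*A^10 - 4*A^6 + 5*A^2 - 6*A^-2 + 5*A^-6 - 4*A^-10 + 3*A^-14 - A^-18
Normalise by the writhe: (-A^3)^(-w) = (-A^3)^(-6) = A^-18, so f(A) = A^-18 * <K> = 1 - A^-4 + 3*A^-8 - 4*A^-12 + 5*A^-16 - 6*A^-20 + 5*A^-24 - 4*A^-28 + 3*A^-32 - A^-36.
Substitute A = t^(-1/4), i.e. A^e → t^(-e/4): V(t) = -t^9 + 3*t^8 - 4*t^7 + 5*t^6 - 6*t^5 + 5*t^4 - 4*t^3 + 3*t^2 - t + 1

Answer: -t^9 + 3*t^8 - 4*t^7 + 5*t^6 - 6*t^5 + 5*t^4 - 4*t^3 + 3*t^2 - t + 1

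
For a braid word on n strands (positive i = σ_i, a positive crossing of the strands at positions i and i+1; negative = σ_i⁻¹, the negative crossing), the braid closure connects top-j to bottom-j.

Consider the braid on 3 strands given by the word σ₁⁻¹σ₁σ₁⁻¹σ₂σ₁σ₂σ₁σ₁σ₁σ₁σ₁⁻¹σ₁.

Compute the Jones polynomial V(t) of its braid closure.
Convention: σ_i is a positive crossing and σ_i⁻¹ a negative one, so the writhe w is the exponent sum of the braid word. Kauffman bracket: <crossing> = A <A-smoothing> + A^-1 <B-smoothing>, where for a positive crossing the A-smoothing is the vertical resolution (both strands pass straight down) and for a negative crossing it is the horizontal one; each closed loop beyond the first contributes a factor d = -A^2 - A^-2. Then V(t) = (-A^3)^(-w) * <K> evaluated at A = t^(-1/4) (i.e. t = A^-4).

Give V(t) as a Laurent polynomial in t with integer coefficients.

-t^7 + t^6 - t^5 + t^4 + t^2

Derivation:
The presented braid s1^-1 s1 s1^-1 s2 s1 s2 s1 s1 s1 s1 s1^-1 s1 on 3 strands reduces by inverse Markov moves (closure unchanged at each step):
  Deconjugate: the word is γ·β·γ⁻¹ with γ = s1^-1 (prefix) and γ⁻¹ = s1 (suffix); strip both.
  Deconjugate: the word is γ·β·γ⁻¹ with γ = s1 (prefix) and γ⁻¹ = s1^-1 (suffix); strip both.
  Deconjugate: the word is γ·β·γ⁻¹ with γ = s1^-1 (prefix) and γ⁻¹ = s1 (suffix); strip both.
Reduced to β = s2 s1 s2 s1 s1 s1 on 3 strands, 6 crossings.
Compute on β:
Braid: s2 s1 s2 s1 s1 s1 on 3 strands, 6 crossings.
Writhe w = (#positive) - (#negative) = 6 - 0 = 6.
State-sum expansion of <K>. There are 2^6 = 64 states.
For each crossing: s=0 is the vertical smoothing, s=1 horizontal. Crossing k contributes A^(sign_k * (1 - 2*s_k)); loop factor d = -A^2 - A^-2.
Tabulate the states by total A-exponent and number of loops L (A-exp: L × count):
  A^6: L=3 ×1
  A^4: L=2 ×6
  A^2: L=1 ×8, L=3 ×7
  A^0: L=2 ×16, L=4 ×4
  A^-2: L=1 ×3, L=3 ×11, L=5 ×1
  A^-4: L=2 ×3, L=4 ×3
  A^-6: L=3 ×1
Each group contributes A^e * Σ count * d^(L-1):
Powers of d = -A^2 - A^-2: d^2 = A^4 + 2 + A^-4; d^3 = -A^6 - 3*A^2 - 3*A^-2 - A^-6; d^4 = A^8 + 4*A^4 + 6 + 4*A^-4 + A^-8.
  A^6 * (d^2) = A^10 + 2*A^6 + A^2
  A^4 * (6*d) = -6*A^6 - 6*A^2
  A^2 * (8 + 7*d^2) = 7*A^6 + 22*A^2 + 7*A^-2
  A^0 * (16*d + 4*d^3) = -4*A^6 - 28*A^2 - 28*A^-2 - 4*A^-6
  A^-2 * (3 + 11*d^2 + d^4) = A^6 + 15*A^2 + 31*A^-2 + 15*A^-6 + A^-10
  A^-4 * (3*d + 3*d^3) = -3*A^2 - 12*A^-2 - 12*A^-6 - 3*A^-10
  A^-6 * (d^2) = A^-2 + 2*A^-6 + A^-10
Summing the groups: <K> = A^10 + A^2 - A^-2 + A^-6 - A^-10
Normalise by the writhe: (-A^3)^(-w) = (-A^3)^(-6) = A^-18, so f(A) = A^-18 * <K> = A^-8 + A^-16 - A^-20 + A^-24 - A^-28.
Substitute A = t^(-1/4), i.e. A^e → t^(-e/4): V(t) = -t^7 + t^6 - t^5 + t^4 + t^2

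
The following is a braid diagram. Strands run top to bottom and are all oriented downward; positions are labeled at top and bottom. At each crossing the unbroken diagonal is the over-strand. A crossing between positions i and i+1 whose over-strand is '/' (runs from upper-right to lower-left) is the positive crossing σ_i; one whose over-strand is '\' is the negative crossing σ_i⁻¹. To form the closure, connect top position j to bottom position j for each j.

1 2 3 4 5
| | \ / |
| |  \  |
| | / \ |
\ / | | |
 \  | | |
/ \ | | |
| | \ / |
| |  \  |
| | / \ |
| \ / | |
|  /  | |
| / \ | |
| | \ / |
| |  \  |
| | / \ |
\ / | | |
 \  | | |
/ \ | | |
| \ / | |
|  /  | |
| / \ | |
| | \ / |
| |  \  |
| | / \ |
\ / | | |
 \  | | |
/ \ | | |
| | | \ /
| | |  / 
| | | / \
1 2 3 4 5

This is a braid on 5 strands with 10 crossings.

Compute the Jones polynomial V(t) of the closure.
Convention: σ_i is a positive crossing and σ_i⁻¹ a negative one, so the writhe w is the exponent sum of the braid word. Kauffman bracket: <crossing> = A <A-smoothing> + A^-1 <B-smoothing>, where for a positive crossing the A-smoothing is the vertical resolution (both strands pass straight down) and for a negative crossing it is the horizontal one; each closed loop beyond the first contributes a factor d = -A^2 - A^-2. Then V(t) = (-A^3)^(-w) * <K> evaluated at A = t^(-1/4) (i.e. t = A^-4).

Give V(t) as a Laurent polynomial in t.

1 - 2*t^-1 + 4*t^-2 - 5*t^-3 + 7*t^-4 - 7*t^-5 + 6*t^-6 - 5*t^-7 + 3*t^-8 - t^-9

Derivation:
Reading the diagram top to bottom ('/'-over between positions i,i+1 = s_i, '\'-over = s_i^-1): braid word = s3^-1 s1^-1 s3^-1 s2 s3^-1 s1^-1 s2 s3^-1 s1^-1 s4.
The presented braid s3^-1 s1^-1 s3^-1 s2 s3^-1 s1^-1 s2 s3^-1 s1^-1 s4 on 5 strands reduces by inverse Markov moves (closure unchanged at each step):
  Destabilize: the word has the form β·s4 where s4 occurs only as the final letter (β ∈ B_4); drop it and the last strand → 4 strands.
Reduced to β = s3^-1 s1^-1 s3^-1 s2 s3^-1 s1^-1 s2 s3^-1 s1^-1 on 4 strands, 9 crossings.
Compute on β:
Braid: s3^-1 s1^-1 s3^-1 s2 s3^-1 s1^-1 s2 s3^-1 s1^-1 on 4 strands, 9 crossings.
Writhe w = (#positive) - (#negative) = 2 - 7 = -5.
State-sum expansion of <K>. There are 2^9 = 512 states.
Each crossing splits two ways (0=vertical, 1=horizontal). The state's weight is A^(#A-smoothings - #B-smoothings) * d^(loops - 1).
Tabulate the states by total A-exponent and number of loops L (A-exp: L × count):
  A^9: L=7 ×1
  A^7: L=6 ×9
  A^5: L=5 ×36
  A^3: L=4 ×83, L=6 ×1
  A^1: L=3 ×118, L=5 ×8
  A^-1: L=2 ×100, L=4 ×26
  A^-3: L=1 ×41, L=3 ×42, L=5 ×1
  A^-5: L=2 ×31, L=4 ×5
  A^-7: L=3 ×9
  A^-9: L=4 ×1
Each group contributes A^e * Σ count * d^(L-1):
Powers of d = -A^2 - A^-2: d^2 = A^4 + 2 + A^-4; d^3 = -A^6 - 3*A^2 - 3*A^-2 - A^-6; d^4 = A^8 + 4*A^4 + 6 + 4*A^-4 + A^-8; d^5 = -A^10 - 5*A^6 - 10*A^2 - 10*A^-2 - 5*A^-6 - A^-10; d^6 = A^12 + 6*A^8 + 15*A^4 + 20 + 15*A^-4 + 6*A^-8 + A^-12.
  A^9 * (d^6) = A^21 + 6*A^17 + 15*A^13 + 20*A^9 + 15*A^5 + 6*A + A^-3
  A^7 * (9*d^5) = -9*A^17 - 45*A^13 - 90*A^9 - 90*A^5 - 45*A - 9*A^-3
  A^5 * (36*d^4) = 36*A^13 + 144*A^9 + 216*A^5 + 144*A + 36*A^-3
  A^3 * (83*d^3 + d^5) = -A^13 - 88*A^9 - 259*A^5 - 259*A - 88*A^-3 - A^-7
  A^1 * (118*d^2 + 8*d^4) = 8*A^9 + 150*A^5 + 284*A + 150*A^-3 + 8*A^-7
  A^-1 * (100*d + 26*d^3) = -26*A^5 - 178*A - 178*A^-3 - 26*A^-7
  A^-3 * (41 + 42*d^2 + d^4) = A^5 + 46*A + 131*A^-3 + 46*A^-7 + A^-11
  A^-5 * (31*d + 5*d^3) = -5*A - 46*A^-3 - 46*A^-7 - 5*A^-11
  A^-7 * (9*d^2) = 9*A^-3 + 18*A^-7 + 9*A^-11
  A^-9 * (d^3) = -A^-3 - 3*A^-7 - 3*A^-11 - A^-15
Summing the groups: <K> = A^21 - 3*A^17 + 5*A^13 - 6*A^9 + 7*A^5 - 7*A + 5*A^-3 - 4*A^-7 + 2*A^-11 - A^-15
Normalise by the writhe: (-A^3)^(-w) = (-A^3)^(5) = -A^15, so f(A) = -A^15 * <K> = -A^36 + 3*A^32 - 5*A^28 + 6*A^24 - 7*A^20 + 7*A^16 - 5*A^12 + 4*A^8 - 2*A^4 + 1.
Substitute A = t^(-1/4), i.e. A^e → t^(-e/4): V(t) = 1 - 2*t^-1 + 4*t^-2 - 5*t^-3 + 7*t^-4 - 7*t^-5 + 6*t^-6 - 5*t^-7 + 3*t^-8 - t^-9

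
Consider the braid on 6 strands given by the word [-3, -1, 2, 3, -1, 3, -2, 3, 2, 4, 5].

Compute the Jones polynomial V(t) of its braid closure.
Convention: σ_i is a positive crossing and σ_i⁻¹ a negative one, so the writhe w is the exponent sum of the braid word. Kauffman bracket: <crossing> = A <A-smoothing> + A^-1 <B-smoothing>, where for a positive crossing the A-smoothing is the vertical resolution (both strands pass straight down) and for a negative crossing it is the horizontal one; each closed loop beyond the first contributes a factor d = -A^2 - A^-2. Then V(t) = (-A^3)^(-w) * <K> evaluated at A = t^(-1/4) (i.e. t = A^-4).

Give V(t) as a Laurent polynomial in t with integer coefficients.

The presented braid s3^-1 s1^-1 s2 s3 s1^-1 s3 s2^-1 s3 s2 s4 s5 on 6 strands reduces by inverse Markov moves (closure unchanged at each step):
  Destabilize: the word has the form β·s5 where s5 occurs only as the final letter (β ∈ B_5); drop it and the last strand → 5 strands.
  Destabilize: the word has the form β·s4 where s4 occurs only as the final letter (β ∈ B_4); drop it and the last strand → 4 strands.
Reduced to β = s3^-1 s1^-1 s2 s3 s1^-1 s3 s2^-1 s3 s2 on 4 strands, 9 crossings.
Compute on β:
Braid: s3^-1 s1^-1 s2 s3 s1^-1 s3 s2^-1 s3 s2 on 4 strands, 9 crossings.
Writhe w = (#positive) - (#negative) = 5 - 4 = 1.
Computing the Kauffman bracket via state sum. There are 2^9 = 512 states.
Smooth each crossing (0=||, 1=⌣⌢); contribution A^(Σ sign_k(1-2s_k)) * d^(L-1).
Tabulate the states by total A-exponent and number of loops L (A-exp: L × count):
  A^9: L=2 ×1
  A^7: L=1 ×3, L=3 ×6
  A^5: L=2 ×26, L=4 ×10
  A^3: L=1 ×21, L=3 ×58, L=5 ×5
  A^1: L=2 ×86, L=4 ×39, L=6 ×1
  A^-1: L=1 ×35, L=3 ×80, L=5 ×11
  A^-3: L=2 ×53, L=4 ×30, L=6 ×1
  A^-5: L=3 ×32, L=5 ×4
  A^-7: L=4 ×9
  A^-9: L=5 ×1
Each group contributes A^e * Σ count * d^(L-1):
Powers of d = -A^2 - A^-2: d^2 = A^4 + 2 + A^-4; d^3 = -A^6 - 3*A^2 - 3*A^-2 - A^-6; d^4 = A^8 + 4*A^4 + 6 + 4*A^-4 + A^-8; d^5 = -A^10 - 5*A^6 - 10*A^2 - 10*A^-2 - 5*A^-6 - A^-10.
  A^9 * (d) = -A^11 - A^7
  A^7 * (3 + 6*d^2) = 6*A^11 + 15*A^7 + 6*A^3
  A^5 * (26*d + 10*d^3) = -10*A^11 - 56*A^7 - 56*A^3 - 10*A^-1
  A^3 * (21 + 58*d^2 + 5*d^4) = 5*A^11 + 78*A^7 + 167*A^3 + 78*A^-1 + 5*A^-5
  A^1 * (86*d + 39*d^3 + d^5) = -A^11 - 44*A^7 - 213*A^3 - 213*A^-1 - 44*A^-5 - A^-9
  A^-1 * (35 + 80*d^2 + 11*d^4) = 11*A^7 + 124*A^3 + 261*A^-1 + 124*A^-5 + 11*A^-9
  A^-3 * (53*d + 30*d^3 + d^5) = -A^7 - 35*A^3 - 153*A^-1 - 153*A^-5 - 35*A^-9 - A^-13
  A^-5 * (32*d^2 + 4*d^4) = 4*A^3 + 48*A^-1 + 88*A^-5 + 48*A^-9 + 4*A^-13
  A^-7 * (9*d^3) = -9*A^-1 - 27*A^-5 - 27*A^-9 - 9*A^-13
  A^-9 * (d^4) = A^-1 + 4*A^-5 + 6*A^-9 + 4*A^-13 + A^-17
Summing the groups: <K> = -A^11 + 2*A^7 - 3*A^3 + 3*A^-1 - 3*A^-5 + 2*A^-9 - 2*A^-13 + A^-17
Normalise by the writhe: (-A^3)^(-w) = (-A^3)^(-1) = -A^-3, so f(A) = -A^-3 * <K> = A^8 - 2*A^4 + 3 - 3*A^-4 + 3*A^-8 - 2*A^-12 + 2*A^-16 - A^-20.
Substitute A = t^(-1/4), i.e. A^e → t^(-e/4): V(t) = -t^5 + 2*t^4 - 2*t^3 + 3*t^2 - 3*t + 3 - 2*t^-1 + t^-2

Answer: -t^5 + 2*t^4 - 2*t^3 + 3*t^2 - 3*t + 3 - 2*t^-1 + t^-2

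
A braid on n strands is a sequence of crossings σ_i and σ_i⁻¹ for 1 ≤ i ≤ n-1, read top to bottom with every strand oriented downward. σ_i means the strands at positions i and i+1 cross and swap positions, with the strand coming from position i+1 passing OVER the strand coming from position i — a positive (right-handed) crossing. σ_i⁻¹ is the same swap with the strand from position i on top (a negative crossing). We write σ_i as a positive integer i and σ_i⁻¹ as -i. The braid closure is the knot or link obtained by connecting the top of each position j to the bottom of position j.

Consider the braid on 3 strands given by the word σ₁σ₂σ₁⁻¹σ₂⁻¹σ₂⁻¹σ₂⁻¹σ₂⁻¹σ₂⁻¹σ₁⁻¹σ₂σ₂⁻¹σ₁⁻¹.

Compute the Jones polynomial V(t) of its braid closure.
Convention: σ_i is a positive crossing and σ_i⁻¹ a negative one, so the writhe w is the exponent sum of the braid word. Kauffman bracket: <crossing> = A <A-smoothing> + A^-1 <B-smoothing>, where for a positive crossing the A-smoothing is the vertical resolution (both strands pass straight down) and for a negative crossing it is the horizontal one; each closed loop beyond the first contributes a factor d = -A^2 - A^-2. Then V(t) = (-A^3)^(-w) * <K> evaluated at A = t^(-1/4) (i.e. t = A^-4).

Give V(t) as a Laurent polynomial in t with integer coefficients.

t^-2 - t^-3 + 2*t^-4 - 2*t^-5 + 3*t^-6 - 2*t^-7 + t^-8 - t^-9

Derivation:
The presented braid s1 s2 s1^-1 s2^-1 s2^-1 s2^-1 s2^-1 s2^-1 s1^-1 s2 s2^-1 s1^-1 on 3 strands reduces by inverse Markov moves (closure unchanged at each step):
  Deconjugate: the word is γ·β·γ⁻¹ with γ = s1 s2 (prefix) and γ⁻¹ = s2^-1 s1^-1 (suffix); strip both.
Reduced to β = s1^-1 s2^-1 s2^-1 s2^-1 s2^-1 s2^-1 s1^-1 s2 on 3 strands, 8 crossings.
Compute on β:
Braid: s1^-1 s2^-1 s2^-1 s2^-1 s2^-1 s2^-1 s1^-1 s2 on 3 strands, 8 crossings.
Writhe w = (#positive) - (#negative) = 1 - 7 = -6.
State-sum expansion of <K>. There are 2^8 = 256 states.
Each crossing splits two ways (0=vertical, 1=horizontal). The state's weight is A^(#A-smoothings - #B-smoothings) * d^(loops - 1).
Tabulate the states by total A-exponent and number of loops L (A-exp: L × count):
  A^8: L=6 ×1
  A^6: L=5 ×8
  A^4: L=4 ×25, L=6 ×3
  A^2: L=3 ×40, L=5 ×15, L=7 ×1
  A^0: L=2 ×35, L=4 ×30, L=6 ×5
  A^-2: L=1 ×15, L=3 ×31, L=5 ×10
  A^-4: L=2 ×18, L=4 ×10
  A^-6: L=1 ×2, L=3 ×6
  A^-8: L=2 ×1
Each group contributes A^e * Σ count * d^(L-1):
Powers of d = -A^2 - A^-2: d^2 = A^4 + 2 + A^-4; d^3 = -A^6 - 3*A^2 - 3*A^-2 - A^-6; d^4 = A^8 + 4*A^4 + 6 + 4*A^-4 + A^-8; d^5 = -A^10 - 5*A^6 - 10*A^2 - 10*A^-2 - 5*A^-6 - A^-10; d^6 = A^12 + 6*A^8 + 15*A^4 + 20 + 15*A^-4 + 6*A^-8 + A^-12.
  A^8 * (d^5) = -A^18 - 5*A^14 - 10*A^10 - 10*A^6 - 5*A^2 - A^-2
  A^6 * (8*d^4) = 8*A^14 + 32*A^10 + 48*A^6 + 32*A^2 + 8*A^-2
  A^4 * (25*d^3 + 3*d^5) = -3*A^14 - 40*A^10 - 105*A^6 - 105*A^2 - 40*A^-2 - 3*A^-6
  A^2 * (40*d^2 + 15*d^4 + d^6) = A^14 + 21*A^10 + 115*A^6 + 190*A^2 + 115*A^-2 + 21*A^-6 + A^-10
  A^0 * (35*d + 30*d^3 + 5*d^5) = -5*A^10 - 55*A^6 - 175*A^2 - 175*A^-2 - 55*A^-6 - 5*A^-10
  A^-2 * (15 + 31*d^2 + 10*d^4) = 10*A^6 + 71*A^2 + 137*A^-2 + 71*A^-6 + 10*A^-10
  A^-4 * (18*d + 10*d^3) = -10*A^2 - 48*A^-2 - 48*A^-6 - 10*A^-10
  A^-6 * (2 + 6*d^2) = 6*A^-2 + 14*A^-6 + 6*A^-10
  A^-8 * (d) = -A^-6 - A^-10
Summing the groups: <K> = -A^18 + A^14 - 2*A^10 + 3*A^6 - 2*A^2 + 2*A^-2 - A^-6 + A^-10
Normalise by the writhe: (-A^3)^(-w) = (-A^3)^(6) = A^18, so f(A) = A^18 * <K> = -A^36 + A^32 - 2*A^28 + 3*A^24 - 2*A^20 + 2*A^16 - A^12 + A^8.
Substitute A = t^(-1/4), i.e. A^e → t^(-e/4): V(t) = t^-2 - t^-3 + 2*t^-4 - 2*t^-5 + 3*t^-6 - 2*t^-7 + t^-8 - t^-9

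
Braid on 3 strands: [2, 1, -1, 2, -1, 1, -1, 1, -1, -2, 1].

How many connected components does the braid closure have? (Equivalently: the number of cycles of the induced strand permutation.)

2

Derivation:
Track the strand permutation on 3 strands, starting from identity.
  step 1: s2 swaps positions 2,3 -> [1 3 2]
  step 2: s1 swaps positions 1,2 -> [3 1 2]
  step 3: s1^-1 swaps positions 1,2 -> [1 3 2]
  step 4: s2 swaps positions 2,3 -> [1 2 3]
  step 5: s1^-1 swaps positions 1,2 -> [2 1 3]
  step 6: s1 swaps positions 1,2 -> [1 2 3]
  step 7: s1^-1 swaps positions 1,2 -> [2 1 3]
  step 8: s1 swaps positions 1,2 -> [1 2 3]
  step 9: s1^-1 swaps positions 1,2 -> [2 1 3]
  step 10: s2^-1 swaps positions 2,3 -> [2 3 1]
  step 11: s1 swaps positions 1,2 -> [3 2 1]
Final permutation (position -> original strand): [3 2 1]
Closure components = cycle count of this permutation = 2.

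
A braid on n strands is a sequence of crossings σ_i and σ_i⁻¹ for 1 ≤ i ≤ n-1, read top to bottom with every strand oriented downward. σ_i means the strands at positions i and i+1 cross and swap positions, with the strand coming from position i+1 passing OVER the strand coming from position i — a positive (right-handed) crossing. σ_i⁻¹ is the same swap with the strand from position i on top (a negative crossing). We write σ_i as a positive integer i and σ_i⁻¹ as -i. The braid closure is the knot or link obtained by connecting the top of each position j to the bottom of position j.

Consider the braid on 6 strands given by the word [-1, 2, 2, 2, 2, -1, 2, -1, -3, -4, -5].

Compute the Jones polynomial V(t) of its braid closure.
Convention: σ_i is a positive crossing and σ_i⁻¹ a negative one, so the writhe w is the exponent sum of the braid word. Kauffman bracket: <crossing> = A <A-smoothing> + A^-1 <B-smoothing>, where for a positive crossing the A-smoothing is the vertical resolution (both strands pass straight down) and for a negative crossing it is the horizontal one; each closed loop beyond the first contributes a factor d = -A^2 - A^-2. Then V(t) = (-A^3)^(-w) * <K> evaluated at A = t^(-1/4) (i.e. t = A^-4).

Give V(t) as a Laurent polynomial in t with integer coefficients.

The presented braid s1^-1 s2 s2 s2 s2 s1^-1 s2 s1^-1 s3^-1 s4^-1 s5^-1 on 6 strands reduces by inverse Markov moves (closure unchanged at each step):
  Destabilize: the word has the form β·s5^-1 where s5^-1 occurs only as the final letter (β ∈ B_5); drop it and the last strand → 5 strands.
  Destabilize: the word has the form β·s4^-1 where s4^-1 occurs only as the final letter (β ∈ B_4); drop it and the last strand → 4 strands.
  Destabilize: the word has the form β·s3^-1 where s3^-1 occurs only as the final letter (β ∈ B_3); drop it and the last strand → 3 strands.
Reduced to β = s1^-1 s2 s2 s2 s2 s1^-1 s2 s1^-1 on 3 strands, 8 crossings.
Compute on β:
Braid: s1^-1 s2 s2 s2 s2 s1^-1 s2 s1^-1 on 3 strands, 8 crossings.
Writhe w = (#positive) - (#negative) = 5 - 3 = 2.
Computing the Kauffman bracket via state sum. There are 2^8 = 256 states.
Smooth each crossing (0=||, 1=⌣⌢); contribution A^(Σ sign_k(1-2s_k)) * d^(L-1).
Tabulate the states by total A-exponent and number of loops L (A-exp: L × count):
  A^8: L=4 ×1
  A^6: L=3 ×8
  A^4: L=2 ×22, L=4 ×6
  A^2: L=1 ×23, L=3 ×29, L=5 ×4
  A^0: L=2 ×47, L=4 ×22, L=6 ×1
  A^-2: L=3 ×48, L=5 ×8
  A^-4: L=4 ×27, L=6 ×1
  A^-6: L=5 ×8
  A^-8: L=6 ×1
Each group contributes A^e * Σ count * d^(L-1):
Powers of d = -A^2 - A^-2: d^2 = A^4 + 2 + A^-4; d^3 = -A^6 - 3*A^2 - 3*A^-2 - A^-6; d^4 = A^8 + 4*A^4 + 6 + 4*A^-4 + A^-8; d^5 = -A^10 - 5*A^6 - 10*A^2 - 10*A^-2 - 5*A^-6 - A^-10.
  A^8 * (d^3) = -A^14 - 3*A^10 - 3*A^6 - A^2
  A^6 * (8*d^2) = 8*A^10 + 16*A^6 + 8*A^2
  A^4 * (22*d + 6*d^3) = -6*A^10 - 40*A^6 - 40*A^2 - 6*A^-2
  A^2 * (23 + 29*d^2 + 4*d^4) = 4*A^10 + 45*A^6 + 105*A^2 + 45*A^-2 + 4*A^-6
  A^0 * (47*d + 22*d^3 + d^5) = -A^10 - 27*A^6 - 123*A^2 - 123*A^-2 - 27*A^-6 - A^-10
  A^-2 * (48*d^2 + 8*d^4) = 8*A^6 + 80*A^2 + 144*A^-2 + 80*A^-6 + 8*A^-10
  A^-4 * (27*d^3 + d^5) = -A^6 - 32*A^2 - 91*A^-2 - 91*A^-6 - 32*A^-10 - A^-14
  A^-6 * (8*d^4) = 8*A^2 + 32*A^-2 + 48*A^-6 + 32*A^-10 + 8*A^-14
  A^-8 * (d^5) = -A^2 - 5*A^-2 - 10*A^-6 - 10*A^-10 - 5*A^-14 - A^-18
Summing the groups: <K> = -A^14 + 2*A^10 - 2*A^6 + 4*A^2 - 4*A^-2 + 4*A^-6 - 3*A^-10 + 2*A^-14 - A^-18
Normalise by the writhe: (-A^3)^(-w) = (-A^3)^(-2) = A^-6, so f(A) = A^-6 * <K> = -A^8 + 2*A^4 - 2 + 4*A^-4 - 4*A^-8 + 4*A^-12 - 3*A^-16 + 2*A^-20 - A^-24.
Substitute A = t^(-1/4), i.e. A^e → t^(-e/4): V(t) = -t^6 + 2*t^5 - 3*t^4 + 4*t^3 - 4*t^2 + 4*t - 2 + 2*t^-1 - t^-2

Answer: -t^6 + 2*t^5 - 3*t^4 + 4*t^3 - 4*t^2 + 4*t - 2 + 2*t^-1 - t^-2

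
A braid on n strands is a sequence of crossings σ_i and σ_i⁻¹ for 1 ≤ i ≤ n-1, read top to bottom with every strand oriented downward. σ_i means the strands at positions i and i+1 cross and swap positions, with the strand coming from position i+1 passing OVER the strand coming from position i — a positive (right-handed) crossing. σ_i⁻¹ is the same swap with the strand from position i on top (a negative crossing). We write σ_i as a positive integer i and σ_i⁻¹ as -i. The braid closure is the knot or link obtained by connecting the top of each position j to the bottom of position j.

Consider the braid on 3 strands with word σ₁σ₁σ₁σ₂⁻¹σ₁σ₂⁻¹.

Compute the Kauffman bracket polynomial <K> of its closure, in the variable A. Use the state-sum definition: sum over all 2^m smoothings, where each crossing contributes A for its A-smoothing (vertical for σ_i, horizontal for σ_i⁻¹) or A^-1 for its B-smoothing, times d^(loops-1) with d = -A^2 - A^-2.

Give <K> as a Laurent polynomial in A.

A^10 - A^6 + 2*A^2 - 2*A^-2 + 2*A^-6 - 2*A^-10 + A^-14

Derivation:
Braid: s1 s1 s1 s2^-1 s1 s2^-1 on 3 strands, 6 crossings.
Writhe w = (#positive) - (#negative) = 4 - 2 = 2.
Enumerate smoothing states for the bracket polynomial. There are 2^6 = 64 states.
Smooth each crossing (0=||, 1=⌣⌢); contribution A^(Σ sign_k(1-2s_k)) * d^(L-1).
Tabulate the states by total A-exponent and number of loops L (A-exp: L × count):
  A^6: L=3 ×1
  A^4: L=2 ×6
  A^2: L=1 ×11, L=3 ×4
  A^0: L=2 ×19, L=4 ×1
  A^-2: L=3 ×15
  A^-4: L=4 ×6
  A^-6: L=5 ×1
Each group contributes A^e * Σ count * d^(L-1):
Powers of d = -A^2 - A^-2: d^2 = A^4 + 2 + A^-4; d^3 = -A^6 - 3*A^2 - 3*A^-2 - A^-6; d^4 = A^8 + 4*A^4 + 6 + 4*A^-4 + A^-8.
  A^6 * (d^2) = A^10 + 2*A^6 + A^2
  A^4 * (6*d) = -6*A^6 - 6*A^2
  A^2 * (11 + 4*d^2) = 4*A^6 + 19*A^2 + 4*A^-2
  A^0 * (19*d + d^3) = -A^6 - 22*A^2 - 22*A^-2 - A^-6
  A^-2 * (15*d^2) = 15*A^2 + 30*A^-2 + 15*A^-6
  A^-4 * (6*d^3) = -6*A^2 - 18*A^-2 - 18*A^-6 - 6*A^-10
  A^-6 * (d^4) = A^2 + 4*A^-2 + 6*A^-6 + 4*A^-10 + A^-14
Summing the groups: <K> = A^10 - A^6 + 2*A^2 - 2*A^-2 + 2*A^-6 - 2*A^-10 + A^-14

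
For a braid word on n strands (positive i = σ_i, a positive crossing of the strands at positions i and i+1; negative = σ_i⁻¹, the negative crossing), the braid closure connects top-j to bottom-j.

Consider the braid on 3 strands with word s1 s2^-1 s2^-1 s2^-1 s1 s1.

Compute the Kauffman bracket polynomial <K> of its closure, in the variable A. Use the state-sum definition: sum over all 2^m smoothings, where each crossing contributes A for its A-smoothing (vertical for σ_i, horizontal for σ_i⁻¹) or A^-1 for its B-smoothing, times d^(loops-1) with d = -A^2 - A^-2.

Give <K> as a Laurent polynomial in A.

Braid: s1 s2^-1 s2^-1 s2^-1 s1 s1 on 3 strands, 6 crossings.
Writhe w = (#positive) - (#negative) = 3 - 3 = 0.
State-sum expansion of <K>. There are 2^6 = 64 states.
Each crossing splits two ways (0=vertical, 1=horizontal). The state's weight is A^(#A-smoothings - #B-smoothings) * d^(loops - 1).
Tabulate the states by total A-exponent and number of loops L (A-exp: L × count):
  A^6: L=4 ×1
  A^4: L=3 ×6
  A^2: L=2 ×12, L=4 ×3
  A^0: L=1 ×9, L=3 ×10, L=5 ×1
  A^-2: L=2 ×12, L=4 ×3
  A^-4: L=3 ×6
  A^-6: L=4 ×1
Each group contributes A^e * Σ count * d^(L-1):
Powers of d = -A^2 - A^-2: d^2 = A^4 + 2 + A^-4; d^3 = -A^6 - 3*A^2 - 3*A^-2 - A^-6; d^4 = A^8 + 4*A^4 + 6 + 4*A^-4 + A^-8.
  A^6 * (d^3) = -A^12 - 3*A^8 - 3*A^4 - 1
  A^4 * (6*d^2) = 6*A^8 + 12*A^4 + 6
  A^2 * (12*d + 3*d^3) = -3*A^8 - 21*A^4 - 21 - 3*A^-4
  A^0 * (9 + 10*d^2 + d^4) = A^8 + 14*A^4 + 35 + 14*A^-4 + A^-8
  A^-2 * (12*d + 3*d^3) = -3*A^4 - 21 - 21*A^-4 - 3*A^-8
  A^-4 * (6*d^2) = 6 + 12*A^-4 + 6*A^-8
  A^-6 * (d^3) = -1 - 3*A^-4 - 3*A^-8 - A^-12
Summing the groups: <K> = -A^12 + A^8 - A^4 + 3 - A^-4 + A^-8 - A^-12

Answer: -A^12 + A^8 - A^4 + 3 - A^-4 + A^-8 - A^-12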